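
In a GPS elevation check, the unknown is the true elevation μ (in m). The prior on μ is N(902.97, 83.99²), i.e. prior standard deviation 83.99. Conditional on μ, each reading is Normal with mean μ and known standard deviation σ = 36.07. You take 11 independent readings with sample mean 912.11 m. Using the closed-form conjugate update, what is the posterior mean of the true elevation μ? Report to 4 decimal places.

911.9593

For Normal data with known variance σ², a Normal(μ₀, σ₀²) prior on μ is conjugate. Posterior precision = 1/σ₀² + n/σ²; posterior mean is the precision-weighted average of μ₀ and x̄.
n·x̄ = 11·912.11 = 10033.21.
σ₀² = 83.99² = 7054.3201, σ² = 36.07² = 1301.0449; σ² + n·σ₀² = 1301.0449 + 11·7054.3201 = 78898.566.
Posterior mean = (μ₀/σ₀² + n·x̄/σ²)/(1/σ₀² + n/σ²) = (σ²·μ₀ + σ₀²·n·x̄)/(σ² + n·σ₀²) = (1301.0449·902.97 + 7054.3201·10033.21)/78898.566 = 71952279.483874/78898.566 = 911.9593.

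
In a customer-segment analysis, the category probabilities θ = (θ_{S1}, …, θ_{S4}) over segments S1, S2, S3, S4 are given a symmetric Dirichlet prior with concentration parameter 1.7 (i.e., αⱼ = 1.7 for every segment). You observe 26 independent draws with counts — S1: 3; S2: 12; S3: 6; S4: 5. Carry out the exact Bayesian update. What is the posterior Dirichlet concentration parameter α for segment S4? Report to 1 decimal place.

The Dirichlet prior is conjugate to the Multinomial likelihood: each posterior αⱼ = prior αⱼ + observed count nⱼ.
Posterior concentration: (4.7, 13.7, 7.7, 6.7), total = 32.8.
α_{S4} = 1.7 + 5 = 6.7.

6.7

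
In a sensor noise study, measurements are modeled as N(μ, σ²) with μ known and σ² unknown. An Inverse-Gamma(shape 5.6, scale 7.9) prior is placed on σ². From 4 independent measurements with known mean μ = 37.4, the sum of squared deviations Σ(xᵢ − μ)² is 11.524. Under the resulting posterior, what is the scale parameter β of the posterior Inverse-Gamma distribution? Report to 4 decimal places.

13.6620

With known mean μ and an Inverse-Gamma(α, β) prior on σ², the Normal likelihood is conjugate: posterior is Inv-Gamma(α + n/2, β + Σ(xᵢ−μ)²/2).
Posterior: Inv-Gamma(5.6 + 4/2, 7.9 + 11.524/2) = Inv-Gamma(7.60, 13.6620).
Posterior β = 13.6620.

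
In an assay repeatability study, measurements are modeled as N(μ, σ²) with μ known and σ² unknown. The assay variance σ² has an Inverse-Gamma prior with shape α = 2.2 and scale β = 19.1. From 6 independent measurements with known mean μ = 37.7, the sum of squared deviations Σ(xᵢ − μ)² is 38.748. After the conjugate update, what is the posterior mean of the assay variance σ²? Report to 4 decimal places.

With known mean μ and an Inverse-Gamma(α, β) prior on σ², the Normal likelihood is conjugate: posterior is Inv-Gamma(α + n/2, β + Σ(xᵢ−μ)²/2).
Posterior: Inv-Gamma(2.2 + 6/2, 19.1 + 38.748/2) = Inv-Gamma(5.20, 38.4740).
E[σ²|data] = β/(α−1) = 38.4740/4.20 = 9.1605.

9.1605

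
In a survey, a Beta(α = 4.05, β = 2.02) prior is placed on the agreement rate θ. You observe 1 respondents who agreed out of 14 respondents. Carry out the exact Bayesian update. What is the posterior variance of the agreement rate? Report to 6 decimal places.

The Beta prior is conjugate to a Binomial/Bernoulli likelihood; the update adds successes to α and failures to β.
Posterior: Beta(α+k, β+n−k) = Beta(4.05+1, 2.02+13) = Beta(5.05, 15.02).
Var = αβ/((α+β)²(α+β+1)) = 5.05·15.02/(20.07²·21.07) = 0.008937.

0.008937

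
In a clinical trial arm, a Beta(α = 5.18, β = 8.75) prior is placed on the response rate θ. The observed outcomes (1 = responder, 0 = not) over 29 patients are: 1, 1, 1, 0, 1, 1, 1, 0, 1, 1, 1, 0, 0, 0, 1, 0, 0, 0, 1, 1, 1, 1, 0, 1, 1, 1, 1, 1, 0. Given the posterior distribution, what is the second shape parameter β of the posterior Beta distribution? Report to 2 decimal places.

The Beta prior is conjugate to a Binomial/Bernoulli likelihood; the update adds successes to α and failures to β.
Posterior: Beta(α+k, β+n−k) = Beta(5.18+19, 8.75+10) = Beta(24.18, 18.75).
Posterior β = 18.75.

18.75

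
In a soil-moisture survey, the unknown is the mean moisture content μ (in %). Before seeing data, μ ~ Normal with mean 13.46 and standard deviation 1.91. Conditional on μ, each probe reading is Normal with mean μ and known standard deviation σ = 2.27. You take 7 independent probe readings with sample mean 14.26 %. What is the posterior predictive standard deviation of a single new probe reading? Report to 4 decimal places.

For Normal data with known variance σ², a Normal(μ₀, σ₀²) prior on μ is conjugate. Posterior precision = 1/σ₀² + n/σ²; posterior mean is the precision-weighted average of μ₀ and x̄.
σ₀² = 1.91² = 3.6481, σ² = 2.27² = 5.1529; σ² + n·σ₀² = 5.1529 + 7·3.6481 = 30.6896.
Posterior precision = 1/σ₀² + n/σ² = 1/3.6481 + 7/5.1529 = (σ² + n·σ₀²)/(σ₀²σ²) = 30.6896/(3.6481·5.1529); posterior variance σₙ² = σ₀²σ²/(σ² + n·σ₀²) = 3.6481·5.1529/30.6896 = 0.612530.
Predictive variance for one new observation = σₙ² + σ² = 3.6481·5.1529/30.6896 + 5.1529 = σ²·(σ₀² + 30.6896)/30.6896 = 5.1529·34.3377/30.6896 = 5.765430; SD = √(5.1529·34.3377/30.6896) = 2.4011.

2.4011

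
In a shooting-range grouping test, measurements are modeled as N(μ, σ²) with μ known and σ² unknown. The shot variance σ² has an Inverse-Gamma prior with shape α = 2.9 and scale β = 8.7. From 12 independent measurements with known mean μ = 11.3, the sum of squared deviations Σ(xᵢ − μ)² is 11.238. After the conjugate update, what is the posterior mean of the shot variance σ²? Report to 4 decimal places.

With known mean μ and an Inverse-Gamma(α, β) prior on σ², the Normal likelihood is conjugate: posterior is Inv-Gamma(α + n/2, β + Σ(xᵢ−μ)²/2).
Posterior: Inv-Gamma(2.9 + 12/2, 8.7 + 11.238/2) = Inv-Gamma(8.90, 14.3190).
E[σ²|data] = β/(α−1) = 14.3190/7.90 = 1.8125.

1.8125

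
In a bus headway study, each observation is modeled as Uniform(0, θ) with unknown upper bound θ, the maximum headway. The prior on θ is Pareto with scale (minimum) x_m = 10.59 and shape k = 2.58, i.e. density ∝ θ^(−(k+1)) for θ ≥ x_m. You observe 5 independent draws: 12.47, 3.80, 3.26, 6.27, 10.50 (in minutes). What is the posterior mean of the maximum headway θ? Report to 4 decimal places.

14.3651

A Pareto(scale x_m, shape k) prior on the upper bound θ of Uniform(0, θ) is conjugate: posterior is Pareto(max(x_m, max xᵢ), k + n).
Sample maximum = 12.47; prior scale x_m = 10.59 → posterior scale = max = 12.47.
Posterior shape = 2.58 + 5 = 7.58.
E[θ|data] = k·x_m/(k−1) = 7.58·12.47/6.58 = 14.3651.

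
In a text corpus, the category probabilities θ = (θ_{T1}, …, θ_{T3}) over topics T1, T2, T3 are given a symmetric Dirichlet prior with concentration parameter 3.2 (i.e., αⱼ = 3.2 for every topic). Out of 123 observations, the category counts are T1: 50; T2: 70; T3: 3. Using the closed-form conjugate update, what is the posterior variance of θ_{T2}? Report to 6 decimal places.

The Dirichlet prior is conjugate to the Multinomial likelihood: each posterior αⱼ = prior αⱼ + observed count nⱼ.
Posterior concentration: (53.2, 73.2, 6.2), total = 132.6.
Var[θ_j] = α_j(Σα−α_j)/((Σα)²(Σα+1)) = 73.2·59.4/(132.6²·133.6) = 0.001851.

0.001851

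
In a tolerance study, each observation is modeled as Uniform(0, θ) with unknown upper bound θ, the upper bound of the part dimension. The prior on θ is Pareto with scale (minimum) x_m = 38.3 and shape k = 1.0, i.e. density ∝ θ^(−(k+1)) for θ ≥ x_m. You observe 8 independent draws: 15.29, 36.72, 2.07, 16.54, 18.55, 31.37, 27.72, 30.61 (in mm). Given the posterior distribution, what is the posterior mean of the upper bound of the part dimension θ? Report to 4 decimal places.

A Pareto(scale x_m, shape k) prior on the upper bound θ of Uniform(0, θ) is conjugate: posterior is Pareto(max(x_m, max xᵢ), k + n).
Sample maximum = 36.72; prior scale x_m = 38.3 → posterior scale = max = 38.30.
Posterior shape = 1.0 + 8 = 9.0.
E[θ|data] = k·x_m/(k−1) = 9.0·38.30/8.0 = 43.0875.

43.0875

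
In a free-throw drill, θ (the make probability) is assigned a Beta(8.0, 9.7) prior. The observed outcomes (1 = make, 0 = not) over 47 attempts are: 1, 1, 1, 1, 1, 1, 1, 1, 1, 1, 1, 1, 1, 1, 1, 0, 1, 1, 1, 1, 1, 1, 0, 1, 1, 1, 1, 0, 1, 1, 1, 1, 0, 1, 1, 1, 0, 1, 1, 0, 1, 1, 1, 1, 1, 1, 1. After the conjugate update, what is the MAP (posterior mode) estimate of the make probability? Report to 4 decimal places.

0.7656

The Beta prior is conjugate to a Binomial/Bernoulli likelihood; the update adds successes to α and failures to β.
Posterior: Beta(α+k, β+n−k) = Beta(8.0+41, 9.7+6) = Beta(49.0, 15.7).
Mode of Beta(a,b) for a,b>1 is (a−1)/(a+b−2) = 48.0/62.7 = 0.7656.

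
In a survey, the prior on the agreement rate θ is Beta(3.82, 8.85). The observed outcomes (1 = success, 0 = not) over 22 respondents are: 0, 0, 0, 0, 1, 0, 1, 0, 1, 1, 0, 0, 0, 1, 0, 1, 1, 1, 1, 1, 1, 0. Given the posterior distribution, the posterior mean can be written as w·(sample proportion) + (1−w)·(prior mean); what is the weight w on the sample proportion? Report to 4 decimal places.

The Beta prior is conjugate to a Binomial/Bernoulli likelihood; the update adds successes to α and failures to β.
Posterior mean = (α₀+k)/(α₀+β₀+n) = [n/(α₀+β₀+n)]·(k/n) + [(α₀+β₀)/(α₀+β₀+n)]·α₀/(α₀+β₀), so only n and the prior enter the weight.
The weight on the data is w = n/(α₀+β₀+n) = 22/(3.82+8.85+22) = 22/34.67 = 0.6346.

0.6346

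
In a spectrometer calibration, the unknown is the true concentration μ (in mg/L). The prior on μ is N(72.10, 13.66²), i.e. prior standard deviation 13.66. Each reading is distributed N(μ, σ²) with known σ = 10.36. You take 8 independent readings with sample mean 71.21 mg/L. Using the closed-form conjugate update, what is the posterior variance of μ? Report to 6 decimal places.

For Normal data with known variance σ², a Normal(μ₀, σ₀²) prior on μ is conjugate. Posterior precision = 1/σ₀² + n/σ²; posterior mean is the precision-weighted average of μ₀ and x̄.
σ₀² = 13.66² = 186.5956, σ² = 10.36² = 107.3296; σ² + n·σ₀² = 107.3296 + 8·186.5956 = 1600.0944.
Posterior precision = 1/σ₀² + n/σ² = 1/186.5956 + 8/107.3296 = (σ² + n·σ₀²)/(σ₀²σ²) = 1600.0944/(186.5956·107.3296); posterior variance σₙ² = σ₀²σ²/(σ² + n·σ₀²) = 186.5956·107.3296/1600.0944 = 12.516281.

12.516281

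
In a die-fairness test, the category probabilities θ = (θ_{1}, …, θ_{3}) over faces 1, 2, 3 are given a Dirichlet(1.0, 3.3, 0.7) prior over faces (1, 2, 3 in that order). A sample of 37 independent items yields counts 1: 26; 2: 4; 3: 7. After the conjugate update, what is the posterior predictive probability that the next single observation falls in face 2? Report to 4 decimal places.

0.1738

The Dirichlet prior is conjugate to the Multinomial likelihood: each posterior αⱼ = prior αⱼ + observed count nⱼ.
Posterior concentration: (27.0, 7.3, 7.7), total = 42.0.
P(next = 2 | data) = α_{2}/Σα = 0.1738.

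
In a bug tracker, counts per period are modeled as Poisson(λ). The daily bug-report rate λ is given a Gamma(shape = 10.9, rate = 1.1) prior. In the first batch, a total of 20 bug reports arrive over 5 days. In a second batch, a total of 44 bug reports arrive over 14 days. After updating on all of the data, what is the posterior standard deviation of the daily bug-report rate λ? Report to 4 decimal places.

0.4306

With a Gamma(shape α, rate β) prior, the Poisson likelihood is conjugate: the posterior is Gamma(α + ΣXᵢ, β + n).
After batch 1: Gamma(α+S, β+n) = Gamma(10.9+20, 1.1+5) = Gamma(30.9, 6.1).
After batch 2: Gamma(α+S, β+n) = Gamma(30.9+44, 6.1+14) = Gamma(74.9, 20.1).
SD = √α/β = √74.9/20.1 = 0.4306.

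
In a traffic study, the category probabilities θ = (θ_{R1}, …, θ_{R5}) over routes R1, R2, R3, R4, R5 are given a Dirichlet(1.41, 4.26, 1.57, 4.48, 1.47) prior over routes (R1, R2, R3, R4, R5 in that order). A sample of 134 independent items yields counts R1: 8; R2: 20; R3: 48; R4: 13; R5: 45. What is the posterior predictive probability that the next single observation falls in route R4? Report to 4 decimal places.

0.1188

The Dirichlet prior is conjugate to the Multinomial likelihood: each posterior αⱼ = prior αⱼ + observed count nⱼ.
Posterior concentration: (9.41, 24.26, 49.57, 17.48, 46.47), total = 147.19.
P(next = R4 | data) = α_{R4}/Σα = 0.1188.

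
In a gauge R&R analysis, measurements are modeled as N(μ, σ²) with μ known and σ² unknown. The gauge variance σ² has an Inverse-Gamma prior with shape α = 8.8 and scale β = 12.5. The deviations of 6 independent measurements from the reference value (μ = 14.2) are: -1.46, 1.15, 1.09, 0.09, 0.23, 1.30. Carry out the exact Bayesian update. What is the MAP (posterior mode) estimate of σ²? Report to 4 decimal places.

With known mean μ and an Inverse-Gamma(α, β) prior on σ², the Normal likelihood is conjugate: posterior is Inv-Gamma(α + n/2, β + Σ(xᵢ−μ)²/2).
Σ(xᵢ−μ)² = (-1.46)² + (1.15)² + (1.09)² + (0.09)² + (0.23)² + (1.30)² = 6.3932.
Posterior: Inv-Gamma(8.8 + 6/2, 12.5 + 6.3932/2) = Inv-Gamma(11.80, 15.69660).
Mode = β/(α+1) = 15.69660/12.80 = 1.2263.

1.2263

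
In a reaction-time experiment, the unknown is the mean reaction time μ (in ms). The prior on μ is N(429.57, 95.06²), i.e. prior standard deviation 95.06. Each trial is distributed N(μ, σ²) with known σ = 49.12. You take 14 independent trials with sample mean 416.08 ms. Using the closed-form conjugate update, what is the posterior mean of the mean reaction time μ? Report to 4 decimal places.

For Normal data with known variance σ², a Normal(μ₀, σ₀²) prior on μ is conjugate. Posterior precision = 1/σ₀² + n/σ²; posterior mean is the precision-weighted average of μ₀ and x̄.
n·x̄ = 14·416.08 = 5825.12.
σ₀² = 95.06² = 9036.4036, σ² = 49.12² = 2412.7744; σ² + n·σ₀² = 2412.7744 + 14·9036.4036 = 128922.4248.
Posterior mean = (μ₀/σ₀² + n·x̄/σ²)/(1/σ₀² + n/σ²) = (σ²·μ₀ + σ₀²·n·x̄)/(σ² + n·σ₀²) = (2412.7744·429.57 + 9036.4036·5825.12)/128922.4248 = 53674590.83744/128922.4248 = 416.3325.

416.3325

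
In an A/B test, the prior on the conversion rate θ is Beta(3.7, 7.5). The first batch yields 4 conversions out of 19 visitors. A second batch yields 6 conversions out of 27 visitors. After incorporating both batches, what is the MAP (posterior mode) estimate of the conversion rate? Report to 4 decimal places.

The Beta prior is conjugate to a Binomial/Bernoulli likelihood; the update adds successes to α and failures to β.
After batch 1: Beta(3.7+4, 7.5+15) = Beta(7.7, 22.5).
After batch 2: Beta(7.7+6, 22.5+21) = Beta(13.7, 43.5).
Mode of Beta(a,b) for a,b>1 is (a−1)/(a+b−2) = 12.7/55.2 = 0.2301.

0.2301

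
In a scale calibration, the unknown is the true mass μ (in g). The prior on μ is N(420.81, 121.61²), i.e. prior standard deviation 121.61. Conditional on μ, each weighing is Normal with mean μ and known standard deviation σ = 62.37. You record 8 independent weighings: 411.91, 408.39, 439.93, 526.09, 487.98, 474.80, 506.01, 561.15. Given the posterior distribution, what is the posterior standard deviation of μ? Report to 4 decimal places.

21.6973

For Normal data with known variance σ², a Normal(μ₀, σ₀²) prior on μ is conjugate. Posterior precision = 1/σ₀² + n/σ²; posterior mean is the precision-weighted average of μ₀ and x̄.
σ₀² = 121.61² = 14788.9921, σ² = 62.37² = 3890.0169; σ² + n·σ₀² = 3890.0169 + 8·14788.9921 = 122201.9537.
Posterior precision = 1/σ₀² + n/σ² = 1/14788.9921 + 8/3890.0169 = (σ² + n·σ₀²)/(σ₀²σ²) = 122201.9537/(14788.9921·3890.0169); posterior variance σₙ² = σ₀²σ²/(σ² + n·σ₀²) = 14788.9921·3890.0169/122201.9537 = 470.773400.
Posterior SD = √σₙ² = √(14788.9921·3890.0169/122201.9537) = 21.6973.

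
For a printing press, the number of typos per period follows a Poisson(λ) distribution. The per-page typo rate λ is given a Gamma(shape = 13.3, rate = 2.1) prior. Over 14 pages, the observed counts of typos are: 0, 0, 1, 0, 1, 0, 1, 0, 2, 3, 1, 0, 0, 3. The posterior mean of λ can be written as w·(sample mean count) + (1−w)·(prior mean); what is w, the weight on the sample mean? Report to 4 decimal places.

With a Gamma(shape α, rate β) prior, the Poisson likelihood is conjugate: the posterior is Gamma(α + ΣXᵢ, β + n).
Posterior mean = (α₀+S)/(β₀+n) = [n/(β₀+n)]·(S/n) + [β₀/(β₀+n)]·(α₀/β₀), so only n and β₀ enter the weight.
Weight on data w = n/(β₀+n) = 14/(2.1+14) = 14/16.1 = 0.8696.

0.8696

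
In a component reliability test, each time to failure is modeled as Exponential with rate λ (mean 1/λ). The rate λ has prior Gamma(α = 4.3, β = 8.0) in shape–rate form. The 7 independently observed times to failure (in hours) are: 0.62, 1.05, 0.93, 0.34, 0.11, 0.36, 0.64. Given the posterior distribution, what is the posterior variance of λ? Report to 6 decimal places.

With a Gamma(shape α, rate β) prior on the exponential rate λ, the posterior after n observations with total T = Σxᵢ is Gamma(α+n, β+T).
Sum of observations T = 4.05 hours; n = 7.
Posterior: Gamma(4.3+7, 8.0+4.05) = Gamma(11.3, 12.05).
Var = α/β² = 0.077822.

0.077822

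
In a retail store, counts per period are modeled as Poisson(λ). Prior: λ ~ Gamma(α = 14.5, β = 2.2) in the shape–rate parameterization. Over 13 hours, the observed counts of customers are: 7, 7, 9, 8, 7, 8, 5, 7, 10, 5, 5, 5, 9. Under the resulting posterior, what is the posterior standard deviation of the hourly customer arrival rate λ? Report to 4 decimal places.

With a Gamma(shape α, rate β) prior, the Poisson likelihood is conjugate: the posterior is Gamma(α + ΣXᵢ, β + n).
Sum of counts S = 92 over n = 13 hours.
Posterior: Gamma(α+S, β+n) = Gamma(14.5+92, 2.2+13) = Gamma(106.5, 15.2).
SD = √α/β = √106.5/15.2 = 0.6789.

0.6789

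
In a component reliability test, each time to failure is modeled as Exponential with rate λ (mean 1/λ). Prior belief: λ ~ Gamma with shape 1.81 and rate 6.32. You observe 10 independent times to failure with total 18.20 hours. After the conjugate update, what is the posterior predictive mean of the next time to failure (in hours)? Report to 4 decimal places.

With a Gamma(shape α, rate β) prior on the exponential rate λ, the posterior after n observations with total T = Σxᵢ is Gamma(α+n, β+T).
Posterior: Gamma(1.81+10, 6.32+18.20) = Gamma(11.81, 24.52).
The predictive distribution for the next observation is Lomax; its mean is β/(α−1) = 24.52/10.81 = 2.2683.

2.2683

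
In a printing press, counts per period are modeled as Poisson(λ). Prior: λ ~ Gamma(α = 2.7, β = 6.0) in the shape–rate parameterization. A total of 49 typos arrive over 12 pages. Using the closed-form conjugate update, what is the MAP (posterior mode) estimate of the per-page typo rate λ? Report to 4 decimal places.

2.8167

With a Gamma(shape α, rate β) prior, the Poisson likelihood is conjugate: the posterior is Gamma(α + ΣXᵢ, β + n).
Posterior: Gamma(α+S, β+n) = Gamma(2.7+49, 6.0+12) = Gamma(51.7, 18.0).
Mode of Gamma(α,β) for α≥1 is (α−1)/β = 50.7/18.0 = 2.8167.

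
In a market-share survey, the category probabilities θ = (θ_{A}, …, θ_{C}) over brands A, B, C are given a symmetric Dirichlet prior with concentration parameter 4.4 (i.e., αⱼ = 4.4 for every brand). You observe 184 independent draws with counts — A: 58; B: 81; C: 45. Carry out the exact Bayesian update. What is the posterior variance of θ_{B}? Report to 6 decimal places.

The Dirichlet prior is conjugate to the Multinomial likelihood: each posterior αⱼ = prior αⱼ + observed count nⱼ.
Posterior concentration: (62.4, 85.4, 49.4), total = 197.2.
Var[θ_j] = α_j(Σα−α_j)/((Σα)²(Σα+1)) = 85.4·111.8/(197.2²·198.2) = 0.001239.

0.001239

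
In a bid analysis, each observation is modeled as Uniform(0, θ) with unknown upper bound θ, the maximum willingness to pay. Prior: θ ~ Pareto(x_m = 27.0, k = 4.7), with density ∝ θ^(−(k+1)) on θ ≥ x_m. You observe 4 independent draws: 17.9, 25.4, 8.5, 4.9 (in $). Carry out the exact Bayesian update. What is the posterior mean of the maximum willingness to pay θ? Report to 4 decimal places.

A Pareto(scale x_m, shape k) prior on the upper bound θ of Uniform(0, θ) is conjugate: posterior is Pareto(max(x_m, max xᵢ), k + n).
Sample maximum = 25.4; prior scale x_m = 27.0 → posterior scale = max = 27.0.
Posterior shape = 4.7 + 4 = 8.7.
E[θ|data] = k·x_m/(k−1) = 8.7·27.0/7.7 = 30.5065.

30.5065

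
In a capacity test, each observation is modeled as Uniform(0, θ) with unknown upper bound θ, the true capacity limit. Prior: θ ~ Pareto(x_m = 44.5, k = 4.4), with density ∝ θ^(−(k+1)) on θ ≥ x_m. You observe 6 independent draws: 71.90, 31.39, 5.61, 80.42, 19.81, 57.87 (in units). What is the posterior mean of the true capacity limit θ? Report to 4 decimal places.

88.9753

A Pareto(scale x_m, shape k) prior on the upper bound θ of Uniform(0, θ) is conjugate: posterior is Pareto(max(x_m, max xᵢ), k + n).
Sample maximum = 80.42; prior scale x_m = 44.5 → posterior scale = max = 80.42.
Posterior shape = 4.4 + 6 = 10.4.
E[θ|data] = k·x_m/(k−1) = 10.4·80.42/9.4 = 88.9753.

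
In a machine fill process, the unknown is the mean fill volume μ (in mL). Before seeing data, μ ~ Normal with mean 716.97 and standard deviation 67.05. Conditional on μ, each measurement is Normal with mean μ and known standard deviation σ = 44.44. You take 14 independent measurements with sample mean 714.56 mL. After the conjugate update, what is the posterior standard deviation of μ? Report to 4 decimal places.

11.6950

For Normal data with known variance σ², a Normal(μ₀, σ₀²) prior on μ is conjugate. Posterior precision = 1/σ₀² + n/σ²; posterior mean is the precision-weighted average of μ₀ and x̄.
σ₀² = 67.05² = 4495.7025, σ² = 44.44² = 1974.9136; σ² + n·σ₀² = 1974.9136 + 14·4495.7025 = 64914.7486.
Posterior precision = 1/σ₀² + n/σ² = 1/4495.7025 + 14/1974.9136 = (σ² + n·σ₀²)/(σ₀²σ²) = 64914.7486/(4495.7025·1974.9136); posterior variance σₙ² = σ₀²σ²/(σ² + n·σ₀²) = 4495.7025·1974.9136/64914.7486 = 136.773602.
Posterior SD = √σₙ² = √(4495.7025·1974.9136/64914.7486) = 11.6950.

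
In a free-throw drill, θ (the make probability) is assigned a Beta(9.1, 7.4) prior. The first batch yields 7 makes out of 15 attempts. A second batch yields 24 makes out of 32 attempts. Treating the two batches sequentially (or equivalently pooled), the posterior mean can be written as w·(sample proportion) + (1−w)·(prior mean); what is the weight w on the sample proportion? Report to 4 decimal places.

The Beta prior is conjugate to a Binomial/Bernoulli likelihood; the update adds successes to α and failures to β.
Total number of attempts: n = 15 + 32 = 47.
Posterior mean = (α₀+k)/(α₀+β₀+n) = [n/(α₀+β₀+n)]·(k/n) + [(α₀+β₀)/(α₀+β₀+n)]·α₀/(α₀+β₀), so only n and the prior enter the weight.
The weight on the data is w = n/(α₀+β₀+n) = 47/(9.1+7.4+47) = 47/63.5 = 0.7402.

0.7402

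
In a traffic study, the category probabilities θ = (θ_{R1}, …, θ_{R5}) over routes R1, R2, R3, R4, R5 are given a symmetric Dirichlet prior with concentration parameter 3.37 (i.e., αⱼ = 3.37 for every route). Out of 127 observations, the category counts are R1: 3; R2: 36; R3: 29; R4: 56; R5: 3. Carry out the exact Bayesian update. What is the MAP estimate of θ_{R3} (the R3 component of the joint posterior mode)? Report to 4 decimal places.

0.2259

The Dirichlet prior is conjugate to the Multinomial likelihood: each posterior αⱼ = prior αⱼ + observed count nⱼ.
Posterior concentration: (6.37, 39.37, 32.37, 59.37, 6.37), total = 143.85.
Joint mode component: (α_{R3}−1)/(Σα−K) = 31.37/138.85 = 0.2259.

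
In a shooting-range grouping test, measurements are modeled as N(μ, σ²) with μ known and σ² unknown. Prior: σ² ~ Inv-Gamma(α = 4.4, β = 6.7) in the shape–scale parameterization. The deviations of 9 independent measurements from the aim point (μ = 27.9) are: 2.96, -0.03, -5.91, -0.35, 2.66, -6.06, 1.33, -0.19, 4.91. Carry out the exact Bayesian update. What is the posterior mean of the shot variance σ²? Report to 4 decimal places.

With known mean μ and an Inverse-Gamma(α, β) prior on σ², the Normal likelihood is conjugate: posterior is Inv-Gamma(α + n/2, β + Σ(xᵢ−μ)²/2).
Σ(xᵢ−μ)² = (2.96)² + (-0.03)² + (-5.91)² + (-0.35)² + (2.66)² + (-6.06)² + (1.33)² + (-0.19)² + (4.91)² = 113.5254.
Posterior: Inv-Gamma(4.4 + 9/2, 6.7 + 113.5254/2) = Inv-Gamma(8.90, 63.46270).
E[σ²|data] = β/(α−1) = 63.46270/7.90 = 8.0333.

8.0333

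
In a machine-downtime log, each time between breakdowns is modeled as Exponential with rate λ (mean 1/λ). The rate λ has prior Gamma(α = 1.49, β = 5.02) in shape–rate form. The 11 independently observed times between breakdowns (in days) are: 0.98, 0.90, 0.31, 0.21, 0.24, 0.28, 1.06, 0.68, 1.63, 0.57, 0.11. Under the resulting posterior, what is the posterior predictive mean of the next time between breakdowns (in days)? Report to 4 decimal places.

1.0435

With a Gamma(shape α, rate β) prior on the exponential rate λ, the posterior after n observations with total T = Σxᵢ is Gamma(α+n, β+T).
Sum of observations T = 6.97 days; n = 11.
Posterior: Gamma(1.49+11, 5.02+6.97) = Gamma(12.49, 11.99).
The predictive distribution for the next observation is Lomax; its mean is β/(α−1) = 11.99/11.49 = 1.0435.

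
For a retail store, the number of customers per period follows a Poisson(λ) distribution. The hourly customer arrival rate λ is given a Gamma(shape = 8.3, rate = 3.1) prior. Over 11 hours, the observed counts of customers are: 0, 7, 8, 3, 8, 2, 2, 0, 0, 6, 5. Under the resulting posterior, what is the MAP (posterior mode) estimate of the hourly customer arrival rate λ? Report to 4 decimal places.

With a Gamma(shape α, rate β) prior, the Poisson likelihood is conjugate: the posterior is Gamma(α + ΣXᵢ, β + n).
Sum of counts S = 41 over n = 11 hours.
Posterior: Gamma(α+S, β+n) = Gamma(8.3+41, 3.1+11) = Gamma(49.3, 14.1).
Mode of Gamma(α,β) for α≥1 is (α−1)/β = 48.3/14.1 = 3.4255.

3.4255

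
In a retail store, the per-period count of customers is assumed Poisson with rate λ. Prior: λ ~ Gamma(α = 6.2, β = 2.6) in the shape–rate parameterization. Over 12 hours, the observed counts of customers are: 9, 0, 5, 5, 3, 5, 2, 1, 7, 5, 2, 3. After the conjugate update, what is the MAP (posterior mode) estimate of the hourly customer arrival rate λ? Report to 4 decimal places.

3.5753

With a Gamma(shape α, rate β) prior, the Poisson likelihood is conjugate: the posterior is Gamma(α + ΣXᵢ, β + n).
Sum of counts S = 47 over n = 12 hours.
Posterior: Gamma(α+S, β+n) = Gamma(6.2+47, 2.6+12) = Gamma(53.2, 14.6).
Mode of Gamma(α,β) for α≥1 is (α−1)/β = 52.2/14.6 = 3.5753.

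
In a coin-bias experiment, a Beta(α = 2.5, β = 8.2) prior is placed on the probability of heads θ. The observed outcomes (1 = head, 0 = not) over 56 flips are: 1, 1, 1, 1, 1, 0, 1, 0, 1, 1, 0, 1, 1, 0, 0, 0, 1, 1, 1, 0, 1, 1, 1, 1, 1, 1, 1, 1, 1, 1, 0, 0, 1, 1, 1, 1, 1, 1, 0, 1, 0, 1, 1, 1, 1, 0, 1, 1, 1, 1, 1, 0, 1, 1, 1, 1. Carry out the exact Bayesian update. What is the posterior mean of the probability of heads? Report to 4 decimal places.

The Beta prior is conjugate to a Binomial/Bernoulli likelihood; the update adds successes to α and failures to β.
Posterior: Beta(α+k, β+n−k) = Beta(2.5+43, 8.2+13) = Beta(45.5, 21.2).
Posterior mean = α/(α+β) = 45.5/66.7 = 0.6822.

0.6822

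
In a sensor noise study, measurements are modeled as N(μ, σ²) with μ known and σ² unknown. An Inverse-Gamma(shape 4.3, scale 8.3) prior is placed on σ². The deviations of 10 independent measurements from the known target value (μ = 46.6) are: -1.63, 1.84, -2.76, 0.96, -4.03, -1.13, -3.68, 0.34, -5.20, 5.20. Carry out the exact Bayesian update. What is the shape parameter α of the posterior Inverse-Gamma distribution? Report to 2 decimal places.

With known mean μ and an Inverse-Gamma(α, β) prior on σ², the Normal likelihood is conjugate: posterior is Inv-Gamma(α + n/2, β + Σ(xᵢ−μ)²/2).
Σ(xᵢ−μ)² = (-1.63)² + (1.84)² + (-2.76)² + (0.96)² + (-4.03)² + (-1.13)² + (-3.68)² + (0.34)² + (-5.20)² + (5.20)² = 99.8375.
Posterior: Inv-Gamma(4.3 + 10/2, 8.3 + 99.8375/2) = Inv-Gamma(9.30, 58.21875).
Posterior α = 9.30.

9.30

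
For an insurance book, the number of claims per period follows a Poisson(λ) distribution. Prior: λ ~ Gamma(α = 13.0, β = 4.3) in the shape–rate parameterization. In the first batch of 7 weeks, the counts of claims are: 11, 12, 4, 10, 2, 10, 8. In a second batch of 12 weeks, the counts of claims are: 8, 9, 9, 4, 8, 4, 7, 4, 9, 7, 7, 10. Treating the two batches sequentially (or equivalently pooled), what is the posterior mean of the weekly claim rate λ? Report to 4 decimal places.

With a Gamma(shape α, rate β) prior, the Poisson likelihood is conjugate: the posterior is Gamma(α + ΣXᵢ, β + n).
Batch 1: sum of counts S = 57 over n = 7 weeks.
After batch 1: Gamma(α+S, β+n) = Gamma(13.0+57, 4.3+7) = Gamma(70.0, 11.3).
Batch 2: sum of counts S = 86 over n = 12 weeks.
After batch 2: Gamma(α+S, β+n) = Gamma(70.0+86, 11.3+12) = Gamma(156.0, 23.3).
Posterior mean = α/β = 156.0/23.3 = 6.6953.

6.6953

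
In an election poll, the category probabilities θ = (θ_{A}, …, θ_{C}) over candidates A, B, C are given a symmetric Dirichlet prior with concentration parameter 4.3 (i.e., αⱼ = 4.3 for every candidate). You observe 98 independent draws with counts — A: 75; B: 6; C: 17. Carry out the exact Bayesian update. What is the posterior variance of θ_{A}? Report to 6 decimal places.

0.001821

The Dirichlet prior is conjugate to the Multinomial likelihood: each posterior αⱼ = prior αⱼ + observed count nⱼ.
Posterior concentration: (79.3, 10.3, 21.3), total = 110.9.
Var[θ_j] = α_j(Σα−α_j)/((Σα)²(Σα+1)) = 79.3·31.6/(110.9²·111.9) = 0.001821.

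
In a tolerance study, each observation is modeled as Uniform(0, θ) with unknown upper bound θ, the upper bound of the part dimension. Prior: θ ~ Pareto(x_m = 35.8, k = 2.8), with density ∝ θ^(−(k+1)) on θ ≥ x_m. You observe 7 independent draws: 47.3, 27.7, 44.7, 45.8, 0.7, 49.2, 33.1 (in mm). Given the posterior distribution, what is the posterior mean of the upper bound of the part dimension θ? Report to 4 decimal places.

A Pareto(scale x_m, shape k) prior on the upper bound θ of Uniform(0, θ) is conjugate: posterior is Pareto(max(x_m, max xᵢ), k + n).
Sample maximum = 49.2; prior scale x_m = 35.8 → posterior scale = max = 49.2.
Posterior shape = 2.8 + 7 = 9.8.
E[θ|data] = k·x_m/(k−1) = 9.8·49.2/8.8 = 54.7909.

54.7909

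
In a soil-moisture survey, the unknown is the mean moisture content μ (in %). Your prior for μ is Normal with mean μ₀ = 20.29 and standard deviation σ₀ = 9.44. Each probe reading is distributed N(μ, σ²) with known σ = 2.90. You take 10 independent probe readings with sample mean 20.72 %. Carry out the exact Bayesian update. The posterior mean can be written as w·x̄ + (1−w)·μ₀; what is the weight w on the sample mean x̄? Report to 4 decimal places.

For Normal data with known variance σ², a Normal(μ₀, σ₀²) prior on μ is conjugate. Posterior precision = 1/σ₀² + n/σ²; posterior mean is the precision-weighted average of μ₀ and x̄.
σ₀² = 9.44² = 89.1136, σ² = 2.90² = 8.41. Prior precision 1/σ₀² = 1/89.1136; data precision n/σ² = 10/8.41.
w = (n/σ²)/(1/σ₀² + n/σ²) = n·σ₀²/(σ² + n·σ₀²) = 10·89.1136/(8.41 + 10·89.1136) = 891.136/899.546 = 0.9907.

0.9907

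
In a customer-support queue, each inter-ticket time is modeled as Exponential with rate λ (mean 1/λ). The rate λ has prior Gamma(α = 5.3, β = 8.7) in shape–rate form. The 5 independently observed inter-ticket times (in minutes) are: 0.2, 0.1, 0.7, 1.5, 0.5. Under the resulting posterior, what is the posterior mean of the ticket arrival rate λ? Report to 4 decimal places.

0.8803

With a Gamma(shape α, rate β) prior on the exponential rate λ, the posterior after n observations with total T = Σxᵢ is Gamma(α+n, β+T).
Sum of observations T = 3.0 minutes; n = 5.
Posterior: Gamma(5.3+5, 8.7+3.0) = Gamma(10.3, 11.7).
Posterior mean of λ = α/β = 10.3/11.7 = 0.8803.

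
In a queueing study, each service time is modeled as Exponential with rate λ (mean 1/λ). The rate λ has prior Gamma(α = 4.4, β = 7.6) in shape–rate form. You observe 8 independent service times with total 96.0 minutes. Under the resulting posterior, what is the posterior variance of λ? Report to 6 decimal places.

With a Gamma(shape α, rate β) prior on the exponential rate λ, the posterior after n observations with total T = Σxᵢ is Gamma(α+n, β+T).
Posterior: Gamma(4.4+8, 7.6+96.0) = Gamma(12.4, 103.6).
Var = α/β² = 0.001155.

0.001155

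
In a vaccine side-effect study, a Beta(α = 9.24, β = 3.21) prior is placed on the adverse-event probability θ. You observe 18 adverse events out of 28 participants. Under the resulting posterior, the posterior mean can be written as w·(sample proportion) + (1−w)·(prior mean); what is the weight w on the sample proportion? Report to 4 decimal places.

0.6922

The Beta prior is conjugate to a Binomial/Bernoulli likelihood; the update adds successes to α and failures to β.
Posterior mean = (α₀+k)/(α₀+β₀+n) = [n/(α₀+β₀+n)]·(k/n) + [(α₀+β₀)/(α₀+β₀+n)]·α₀/(α₀+β₀), so only n and the prior enter the weight.
The weight on the data is w = n/(α₀+β₀+n) = 28/(9.24+3.21+28) = 28/40.45 = 0.6922.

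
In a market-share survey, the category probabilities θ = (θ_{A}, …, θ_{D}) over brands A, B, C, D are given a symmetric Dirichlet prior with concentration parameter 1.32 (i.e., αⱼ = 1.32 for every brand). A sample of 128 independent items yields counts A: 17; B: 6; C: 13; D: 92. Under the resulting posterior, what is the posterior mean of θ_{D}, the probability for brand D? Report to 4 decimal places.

The Dirichlet prior is conjugate to the Multinomial likelihood: each posterior αⱼ = prior αⱼ + observed count nⱼ.
Posterior concentration: (18.32, 7.32, 14.32, 93.32), total = 133.28.
E[θ_{D}|data] = α_{D}/Σα = 93.32/133.28 = 0.7002.

0.7002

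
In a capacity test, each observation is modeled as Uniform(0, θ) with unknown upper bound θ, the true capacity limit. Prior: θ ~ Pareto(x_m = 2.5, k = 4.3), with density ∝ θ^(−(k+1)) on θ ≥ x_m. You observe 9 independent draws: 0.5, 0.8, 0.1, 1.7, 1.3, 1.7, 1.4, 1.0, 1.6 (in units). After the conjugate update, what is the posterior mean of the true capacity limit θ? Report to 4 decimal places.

A Pareto(scale x_m, shape k) prior on the upper bound θ of Uniform(0, θ) is conjugate: posterior is Pareto(max(x_m, max xᵢ), k + n).
Sample maximum = 1.7; prior scale x_m = 2.5 → posterior scale = max = 2.5.
Posterior shape = 4.3 + 9 = 13.3.
E[θ|data] = k·x_m/(k−1) = 13.3·2.5/12.3 = 2.7033.

2.7033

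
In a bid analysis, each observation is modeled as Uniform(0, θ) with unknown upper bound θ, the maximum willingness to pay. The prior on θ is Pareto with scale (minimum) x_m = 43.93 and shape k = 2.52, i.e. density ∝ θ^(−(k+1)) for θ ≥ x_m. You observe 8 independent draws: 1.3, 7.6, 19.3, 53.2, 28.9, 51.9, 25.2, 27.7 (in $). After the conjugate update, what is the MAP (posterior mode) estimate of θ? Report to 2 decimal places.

53.20

A Pareto(scale x_m, shape k) prior on the upper bound θ of Uniform(0, θ) is conjugate: posterior is Pareto(max(x_m, max xᵢ), k + n).
Sample maximum = 53.2; prior scale x_m = 43.93 → posterior scale = max = 53.20.
Posterior shape = 2.52 + 8 = 10.52.
The Pareto density is decreasing on [x_m, ∞), so the mode is x_m = 53.20.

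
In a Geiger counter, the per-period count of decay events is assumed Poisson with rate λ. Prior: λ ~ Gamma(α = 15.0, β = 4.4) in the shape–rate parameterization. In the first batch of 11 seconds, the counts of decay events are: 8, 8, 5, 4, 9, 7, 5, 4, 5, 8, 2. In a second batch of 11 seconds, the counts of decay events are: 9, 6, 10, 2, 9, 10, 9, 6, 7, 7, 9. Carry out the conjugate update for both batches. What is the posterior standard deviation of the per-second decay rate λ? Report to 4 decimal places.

0.4851

With a Gamma(shape α, rate β) prior, the Poisson likelihood is conjugate: the posterior is Gamma(α + ΣXᵢ, β + n).
Batch 1: sum of counts S = 65 over n = 11 seconds.
After batch 1: Gamma(α+S, β+n) = Gamma(15.0+65, 4.4+11) = Gamma(80.0, 15.4).
Batch 2: sum of counts S = 84 over n = 11 seconds.
After batch 2: Gamma(α+S, β+n) = Gamma(80.0+84, 15.4+11) = Gamma(164.0, 26.4).
SD = √α/β = √164.0/26.4 = 0.4851.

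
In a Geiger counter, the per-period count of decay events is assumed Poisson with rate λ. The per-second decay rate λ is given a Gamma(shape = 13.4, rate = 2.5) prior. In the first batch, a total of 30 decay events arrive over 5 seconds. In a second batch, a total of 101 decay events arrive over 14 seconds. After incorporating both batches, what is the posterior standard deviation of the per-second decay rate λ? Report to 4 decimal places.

0.5589

With a Gamma(shape α, rate β) prior, the Poisson likelihood is conjugate: the posterior is Gamma(α + ΣXᵢ, β + n).
After batch 1: Gamma(α+S, β+n) = Gamma(13.4+30, 2.5+5) = Gamma(43.4, 7.5).
After batch 2: Gamma(α+S, β+n) = Gamma(43.4+101, 7.5+14) = Gamma(144.4, 21.5).
SD = √α/β = √144.4/21.5 = 0.5589.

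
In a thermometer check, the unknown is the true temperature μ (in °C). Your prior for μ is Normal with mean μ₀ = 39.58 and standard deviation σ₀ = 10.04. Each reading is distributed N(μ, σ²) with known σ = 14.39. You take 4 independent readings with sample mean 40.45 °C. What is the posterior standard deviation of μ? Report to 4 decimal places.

For Normal data with known variance σ², a Normal(μ₀, σ₀²) prior on μ is conjugate. Posterior precision = 1/σ₀² + n/σ²; posterior mean is the precision-weighted average of μ₀ and x̄.
σ₀² = 10.04² = 100.8016, σ² = 14.39² = 207.0721; σ² + n·σ₀² = 207.0721 + 4·100.8016 = 610.2785.
Posterior precision = 1/σ₀² + n/σ² = 1/100.8016 + 4/207.0721 = (σ² + n·σ₀²)/(σ₀²σ²) = 610.2785/(100.8016·207.0721); posterior variance σₙ² = σ₀²σ²/(σ² + n·σ₀²) = 100.8016·207.0721/610.2785 = 34.202743.
Posterior SD = √σₙ² = √(100.8016·207.0721/610.2785) = 5.8483.

5.8483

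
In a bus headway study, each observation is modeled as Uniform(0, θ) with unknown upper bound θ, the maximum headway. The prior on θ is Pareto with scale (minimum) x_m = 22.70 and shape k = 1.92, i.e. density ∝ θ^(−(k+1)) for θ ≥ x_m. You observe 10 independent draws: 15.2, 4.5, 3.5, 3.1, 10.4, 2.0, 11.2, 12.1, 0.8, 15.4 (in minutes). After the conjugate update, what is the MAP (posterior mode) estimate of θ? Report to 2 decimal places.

22.70

A Pareto(scale x_m, shape k) prior on the upper bound θ of Uniform(0, θ) is conjugate: posterior is Pareto(max(x_m, max xᵢ), k + n).
Sample maximum = 15.4; prior scale x_m = 22.70 → posterior scale = max = 22.70.
Posterior shape = 1.92 + 10 = 11.92.
The Pareto density is decreasing on [x_m, ∞), so the mode is x_m = 22.70.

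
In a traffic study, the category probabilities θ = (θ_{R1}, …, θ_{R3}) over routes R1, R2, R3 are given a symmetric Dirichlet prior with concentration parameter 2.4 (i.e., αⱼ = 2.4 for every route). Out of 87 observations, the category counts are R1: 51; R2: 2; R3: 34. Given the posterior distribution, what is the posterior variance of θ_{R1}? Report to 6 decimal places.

0.002579

The Dirichlet prior is conjugate to the Multinomial likelihood: each posterior αⱼ = prior αⱼ + observed count nⱼ.
Posterior concentration: (53.4, 4.4, 36.4), total = 94.2.
Var[θ_j] = α_j(Σα−α_j)/((Σα)²(Σα+1)) = 53.4·40.8/(94.2²·95.2) = 0.002579.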